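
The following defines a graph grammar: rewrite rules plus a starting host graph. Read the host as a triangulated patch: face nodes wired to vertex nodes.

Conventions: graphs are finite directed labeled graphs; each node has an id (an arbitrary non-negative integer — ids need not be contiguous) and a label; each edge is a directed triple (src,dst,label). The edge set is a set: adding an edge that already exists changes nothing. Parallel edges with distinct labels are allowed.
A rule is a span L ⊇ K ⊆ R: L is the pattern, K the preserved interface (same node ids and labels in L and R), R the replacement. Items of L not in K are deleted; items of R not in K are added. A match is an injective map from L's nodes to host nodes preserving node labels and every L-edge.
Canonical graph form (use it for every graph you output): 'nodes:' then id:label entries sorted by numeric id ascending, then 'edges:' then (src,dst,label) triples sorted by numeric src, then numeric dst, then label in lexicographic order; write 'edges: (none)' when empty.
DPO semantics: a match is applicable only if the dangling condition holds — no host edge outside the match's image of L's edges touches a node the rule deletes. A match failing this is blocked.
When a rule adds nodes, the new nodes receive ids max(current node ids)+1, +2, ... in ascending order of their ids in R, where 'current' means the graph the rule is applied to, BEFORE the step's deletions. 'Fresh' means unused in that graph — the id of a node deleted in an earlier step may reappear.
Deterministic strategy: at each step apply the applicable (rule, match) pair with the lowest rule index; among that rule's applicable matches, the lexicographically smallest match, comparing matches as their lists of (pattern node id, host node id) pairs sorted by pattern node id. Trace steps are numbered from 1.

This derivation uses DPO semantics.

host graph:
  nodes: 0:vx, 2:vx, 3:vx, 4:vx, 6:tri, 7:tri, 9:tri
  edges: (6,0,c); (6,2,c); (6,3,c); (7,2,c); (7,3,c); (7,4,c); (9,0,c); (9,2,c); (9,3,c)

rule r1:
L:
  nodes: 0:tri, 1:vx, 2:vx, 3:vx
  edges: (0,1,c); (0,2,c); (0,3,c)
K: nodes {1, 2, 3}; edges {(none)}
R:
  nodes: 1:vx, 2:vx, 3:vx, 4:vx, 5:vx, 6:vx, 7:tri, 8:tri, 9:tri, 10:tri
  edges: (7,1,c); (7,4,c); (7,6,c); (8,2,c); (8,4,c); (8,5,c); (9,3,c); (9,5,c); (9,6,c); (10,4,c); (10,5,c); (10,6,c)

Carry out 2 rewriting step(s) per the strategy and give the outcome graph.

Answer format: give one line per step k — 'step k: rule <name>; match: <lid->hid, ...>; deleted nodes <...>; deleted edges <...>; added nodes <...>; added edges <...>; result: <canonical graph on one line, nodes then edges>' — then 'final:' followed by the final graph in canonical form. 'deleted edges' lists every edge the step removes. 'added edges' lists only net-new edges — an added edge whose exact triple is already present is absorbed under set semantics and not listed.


step 1: rule r1; match: 0->6, 1->0, 2->2, 3->3; deleted nodes 6; deleted edges (6,0,c); (6,2,c); (6,3,c); added nodes 10, 11, 12, 13, 14, 15, 16; added edges (13,0,c); (13,10,c); (13,12,c); (14,2,c); (14,10,c); (14,11,c); (15,3,c); (15,11,c); (15,12,c); (16,10,c); (16,11,c); (16,12,c); result: nodes: 0:vx, 2:vx, 3:vx, 4:vx, 7:tri, 9:tri, 10:vx, 11:vx, 12:vx, 13:tri, 14:tri, 15:tri, 16:tri edges: (7,2,c); (7,3,c); (7,4,c); (9,0,c); (9,2,c); (9,3,c); (13,0,c); (13,10,c); (13,12,c); (14,2,c); (14,10,c); (14,11,c); (15,3,c); (15,11,c); (15,12,c); (16,10,c); (16,11,c); (16,12,c)
step 2: rule r1; match: 0->7, 1->2, 2->3, 3->4; deleted nodes 7; deleted edges (7,2,c); (7,3,c); (7,4,c); added nodes 17, 18, 19, 20, 21, 22, 23; added edges (20,2,c); (20,17,c); (20,19,c); (21,3,c); (21,17,c); (21,18,c); (22,4,c); (22,18,c); (22,19,c); (23,17,c); (23,18,c); (23,19,c); result: nodes: 0:vx, 2:vx, 3:vx, 4:vx, 9:tri, 10:vx, 11:vx, 12:vx, 13:tri, 14:tri, 15:tri, 16:tri, 17:vx, 18:vx, 19:vx, 20:tri, 21:tri, 22:tri, 23:tri edges: (9,0,c); (9,2,c); (9,3,c); (13,0,c); (13,10,c); (13,12,c); (14,2,c); (14,10,c); (14,11,c); (15,3,c); (15,11,c); (15,12,c); (16,10,c); (16,11,c); (16,12,c); (20,2,c); (20,17,c); (20,19,c); (21,3,c); (21,17,c); (21,18,c); (22,4,c); (22,18,c); (22,19,c); (23,17,c); (23,18,c); (23,19,c)
final:
nodes: 0:vx, 2:vx, 3:vx, 4:vx, 9:tri, 10:vx, 11:vx, 12:vx, 13:tri, 14:tri, 15:tri, 16:tri, 17:vx, 18:vx, 19:vx, 20:tri, 21:tri, 22:tri, 23:tri
edges: (9,0,c); (9,2,c); (9,3,c); (13,0,c); (13,10,c); (13,12,c); (14,2,c); (14,10,c); (14,11,c); (15,3,c); (15,11,c); (15,12,c); (16,10,c); (16,11,c); (16,12,c); (20,2,c); (20,17,c); (20,19,c); (21,3,c); (21,17,c); (21,18,c); (22,4,c); (22,18,c); (22,19,c); (23,17,c); (23,18,c); (23,19,c)


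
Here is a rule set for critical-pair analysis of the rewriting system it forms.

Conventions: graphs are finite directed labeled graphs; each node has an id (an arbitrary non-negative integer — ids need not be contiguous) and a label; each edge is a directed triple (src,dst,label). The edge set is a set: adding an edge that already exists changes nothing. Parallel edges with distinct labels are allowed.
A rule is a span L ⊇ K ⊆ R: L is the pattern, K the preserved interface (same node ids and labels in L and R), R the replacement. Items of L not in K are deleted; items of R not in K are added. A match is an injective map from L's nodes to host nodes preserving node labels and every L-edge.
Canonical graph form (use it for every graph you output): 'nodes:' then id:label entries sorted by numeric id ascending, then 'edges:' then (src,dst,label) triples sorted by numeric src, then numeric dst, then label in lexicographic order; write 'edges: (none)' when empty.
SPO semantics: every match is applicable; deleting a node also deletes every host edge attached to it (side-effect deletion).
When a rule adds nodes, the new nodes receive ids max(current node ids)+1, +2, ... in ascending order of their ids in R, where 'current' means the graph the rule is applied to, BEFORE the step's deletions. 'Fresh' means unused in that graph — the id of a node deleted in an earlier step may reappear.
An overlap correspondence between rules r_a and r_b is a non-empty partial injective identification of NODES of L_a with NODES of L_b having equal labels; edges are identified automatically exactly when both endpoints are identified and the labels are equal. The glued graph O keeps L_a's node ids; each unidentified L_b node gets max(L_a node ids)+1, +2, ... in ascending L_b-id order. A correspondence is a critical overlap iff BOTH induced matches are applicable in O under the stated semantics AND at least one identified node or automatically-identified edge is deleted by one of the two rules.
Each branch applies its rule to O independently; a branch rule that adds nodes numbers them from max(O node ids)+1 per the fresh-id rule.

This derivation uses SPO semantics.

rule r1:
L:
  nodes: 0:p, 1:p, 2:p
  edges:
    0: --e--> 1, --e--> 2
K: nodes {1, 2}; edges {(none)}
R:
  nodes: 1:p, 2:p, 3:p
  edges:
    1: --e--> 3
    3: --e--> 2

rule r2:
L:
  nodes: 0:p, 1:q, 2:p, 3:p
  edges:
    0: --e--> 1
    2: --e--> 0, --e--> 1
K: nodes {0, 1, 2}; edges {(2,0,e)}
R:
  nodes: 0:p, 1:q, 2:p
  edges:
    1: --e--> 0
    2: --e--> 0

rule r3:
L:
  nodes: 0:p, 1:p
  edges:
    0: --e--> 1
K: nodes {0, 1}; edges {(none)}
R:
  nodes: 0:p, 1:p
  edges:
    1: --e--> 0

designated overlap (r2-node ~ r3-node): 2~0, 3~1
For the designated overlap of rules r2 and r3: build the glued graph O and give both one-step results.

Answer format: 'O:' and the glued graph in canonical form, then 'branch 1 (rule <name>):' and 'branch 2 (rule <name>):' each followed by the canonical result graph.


O:
nodes: 0:p, 1:q, 2:p, 3:p
edges: (0,1,e); (2,0,e); (2,1,e); (2,3,e)
branch 1 (rule r2):
nodes: 0:p, 1:q, 2:p
edges: (1,0,e); (2,0,e)
branch 2 (rule r3):
nodes: 0:p, 1:q, 2:p, 3:p
edges: (0,1,e); (2,0,e); (2,1,e); (3,2,e)


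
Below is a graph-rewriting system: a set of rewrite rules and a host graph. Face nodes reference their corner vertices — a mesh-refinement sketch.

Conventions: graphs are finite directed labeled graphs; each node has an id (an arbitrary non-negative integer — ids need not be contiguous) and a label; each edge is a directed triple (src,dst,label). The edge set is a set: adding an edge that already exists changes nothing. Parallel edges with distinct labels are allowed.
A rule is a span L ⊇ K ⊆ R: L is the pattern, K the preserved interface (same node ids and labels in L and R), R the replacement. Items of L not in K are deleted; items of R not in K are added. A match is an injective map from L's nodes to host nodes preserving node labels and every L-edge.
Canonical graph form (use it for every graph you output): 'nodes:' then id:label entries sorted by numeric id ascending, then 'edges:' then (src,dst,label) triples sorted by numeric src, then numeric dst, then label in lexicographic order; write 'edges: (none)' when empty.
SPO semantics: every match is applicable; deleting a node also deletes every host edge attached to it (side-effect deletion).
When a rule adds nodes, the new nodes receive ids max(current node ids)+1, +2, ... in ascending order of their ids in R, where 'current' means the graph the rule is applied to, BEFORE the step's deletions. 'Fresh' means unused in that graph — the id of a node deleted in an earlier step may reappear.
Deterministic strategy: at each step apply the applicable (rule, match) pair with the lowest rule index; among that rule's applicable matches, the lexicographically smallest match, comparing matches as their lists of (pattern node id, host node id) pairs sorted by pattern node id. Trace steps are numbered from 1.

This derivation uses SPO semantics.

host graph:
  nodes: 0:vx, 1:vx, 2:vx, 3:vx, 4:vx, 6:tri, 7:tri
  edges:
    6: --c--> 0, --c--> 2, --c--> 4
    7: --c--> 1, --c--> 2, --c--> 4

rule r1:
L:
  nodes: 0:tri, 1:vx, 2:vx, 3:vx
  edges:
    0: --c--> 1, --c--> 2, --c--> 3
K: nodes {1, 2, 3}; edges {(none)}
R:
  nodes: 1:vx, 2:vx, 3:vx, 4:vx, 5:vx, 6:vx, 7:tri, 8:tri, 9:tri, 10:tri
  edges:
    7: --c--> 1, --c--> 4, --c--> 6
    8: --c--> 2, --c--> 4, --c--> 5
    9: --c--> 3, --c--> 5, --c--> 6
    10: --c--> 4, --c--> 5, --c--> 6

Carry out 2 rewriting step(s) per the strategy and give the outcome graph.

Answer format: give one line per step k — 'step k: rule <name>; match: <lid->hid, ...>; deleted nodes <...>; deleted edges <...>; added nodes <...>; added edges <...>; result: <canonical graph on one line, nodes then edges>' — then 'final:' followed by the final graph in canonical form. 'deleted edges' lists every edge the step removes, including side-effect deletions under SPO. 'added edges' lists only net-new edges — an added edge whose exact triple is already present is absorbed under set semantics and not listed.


step 1: rule r1; match: 0->6, 1->0, 2->2, 3->4; deleted nodes 6; deleted edges (6,0,c); (6,2,c); (6,4,c); added nodes 8, 9, 10, 11, 12, 13, 14; added edges (11,0,c); (11,8,c); (11,10,c); (12,2,c); (12,8,c); (12,9,c); (13,4,c); (13,9,c); (13,10,c); (14,8,c); (14,9,c); (14,10,c); result: nodes: 0:vx, 1:vx, 2:vx, 3:vx, 4:vx, 7:tri, 8:vx, 9:vx, 10:vx, 11:tri, 12:tri, 13:tri, 14:tri edges: (7,1,c); (7,2,c); (7,4,c); (11,0,c); (11,8,c); (11,10,c); (12,2,c); (12,8,c); (12,9,c); (13,4,c); (13,9,c); (13,10,c); (14,8,c); (14,9,c); (14,10,c)
step 2: rule r1; match: 0->7, 1->1, 2->2, 3->4; deleted nodes 7; deleted edges (7,1,c); (7,2,c); (7,4,c); added nodes 15, 16, 17, 18, 19, 20, 21; added edges (18,1,c); (18,15,c); (18,17,c); (19,2,c); (19,15,c); (19,16,c); (20,4,c); (20,16,c); (20,17,c); (21,15,c); (21,16,c); (21,17,c); result: nodes: 0:vx, 1:vx, 2:vx, 3:vx, 4:vx, 8:vx, 9:vx, 10:vx, 11:tri, 12:tri, 13:tri, 14:tri, 15:vx, 16:vx, 17:vx, 18:tri, 19:tri, 20:tri, 21:tri edges: (11,0,c); (11,8,c); (11,10,c); (12,2,c); (12,8,c); (12,9,c); (13,4,c); (13,9,c); (13,10,c); (14,8,c); (14,9,c); (14,10,c); (18,1,c); (18,15,c); (18,17,c); (19,2,c); (19,15,c); (19,16,c); (20,4,c); (20,16,c); (20,17,c); (21,15,c); (21,16,c); (21,17,c)
final:
nodes: 0:vx, 1:vx, 2:vx, 3:vx, 4:vx, 8:vx, 9:vx, 10:vx, 11:tri, 12:tri, 13:tri, 14:tri, 15:vx, 16:vx, 17:vx, 18:tri, 19:tri, 20:tri, 21:tri
edges: (11,0,c); (11,8,c); (11,10,c); (12,2,c); (12,8,c); (12,9,c); (13,4,c); (13,9,c); (13,10,c); (14,8,c); (14,9,c); (14,10,c); (18,1,c); (18,15,c); (18,17,c); (19,2,c); (19,15,c); (19,16,c); (20,4,c); (20,16,c); (20,17,c); (21,15,c); (21,16,c); (21,17,c)


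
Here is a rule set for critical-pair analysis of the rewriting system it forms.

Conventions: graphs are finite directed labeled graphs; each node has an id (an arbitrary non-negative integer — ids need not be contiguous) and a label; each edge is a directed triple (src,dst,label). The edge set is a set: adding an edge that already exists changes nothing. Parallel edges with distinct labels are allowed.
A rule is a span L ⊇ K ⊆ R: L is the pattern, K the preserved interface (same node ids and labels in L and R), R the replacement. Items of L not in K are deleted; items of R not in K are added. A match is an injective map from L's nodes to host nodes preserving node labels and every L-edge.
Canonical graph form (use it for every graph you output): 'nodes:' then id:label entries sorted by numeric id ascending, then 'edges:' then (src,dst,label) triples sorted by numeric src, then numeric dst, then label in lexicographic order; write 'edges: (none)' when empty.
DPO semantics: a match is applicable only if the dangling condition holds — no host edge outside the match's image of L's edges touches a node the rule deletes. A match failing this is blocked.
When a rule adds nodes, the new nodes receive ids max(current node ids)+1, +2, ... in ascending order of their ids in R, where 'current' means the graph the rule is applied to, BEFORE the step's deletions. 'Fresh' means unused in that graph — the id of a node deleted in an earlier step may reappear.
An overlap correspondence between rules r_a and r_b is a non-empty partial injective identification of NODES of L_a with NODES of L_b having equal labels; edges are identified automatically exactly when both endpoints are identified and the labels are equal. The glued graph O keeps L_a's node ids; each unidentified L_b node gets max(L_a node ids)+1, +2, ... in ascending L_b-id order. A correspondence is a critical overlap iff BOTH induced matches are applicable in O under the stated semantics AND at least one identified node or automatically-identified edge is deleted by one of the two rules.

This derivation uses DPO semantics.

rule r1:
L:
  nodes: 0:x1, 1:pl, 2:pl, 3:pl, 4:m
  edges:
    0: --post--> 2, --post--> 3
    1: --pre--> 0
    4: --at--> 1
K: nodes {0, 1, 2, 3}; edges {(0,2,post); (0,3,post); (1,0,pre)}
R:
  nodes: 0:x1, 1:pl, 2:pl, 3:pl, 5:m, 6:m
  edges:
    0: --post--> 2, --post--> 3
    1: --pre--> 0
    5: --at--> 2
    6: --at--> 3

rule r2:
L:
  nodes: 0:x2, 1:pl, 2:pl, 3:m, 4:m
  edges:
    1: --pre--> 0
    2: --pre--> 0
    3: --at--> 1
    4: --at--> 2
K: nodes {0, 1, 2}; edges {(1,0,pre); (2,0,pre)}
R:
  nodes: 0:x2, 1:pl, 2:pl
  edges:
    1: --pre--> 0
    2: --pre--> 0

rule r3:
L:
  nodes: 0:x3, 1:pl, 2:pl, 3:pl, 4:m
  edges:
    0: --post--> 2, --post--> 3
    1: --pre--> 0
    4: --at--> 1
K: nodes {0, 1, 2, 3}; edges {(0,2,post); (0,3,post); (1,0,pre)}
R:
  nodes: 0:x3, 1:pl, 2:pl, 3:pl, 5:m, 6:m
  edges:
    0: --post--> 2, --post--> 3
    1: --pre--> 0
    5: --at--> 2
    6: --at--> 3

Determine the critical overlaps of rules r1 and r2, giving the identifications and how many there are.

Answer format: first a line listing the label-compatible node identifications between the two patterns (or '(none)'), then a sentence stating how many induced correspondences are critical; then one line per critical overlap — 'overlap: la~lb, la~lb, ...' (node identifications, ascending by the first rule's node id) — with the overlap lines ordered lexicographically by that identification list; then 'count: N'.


label-compatible node identifications between L(r1) and L(r2): 1~1, 1~2, 2~1, 2~2, 3~1, 3~2, 4~3, 4~4
6 of the induced correspondences are critical overlaps of r1 and r2.
overlap: 1~1, 2~2, 4~3
overlap: 1~1, 3~2, 4~3
overlap: 1~1, 4~3
overlap: 1~2, 2~1, 4~4
overlap: 1~2, 3~1, 4~4
overlap: 1~2, 4~4
count: 6


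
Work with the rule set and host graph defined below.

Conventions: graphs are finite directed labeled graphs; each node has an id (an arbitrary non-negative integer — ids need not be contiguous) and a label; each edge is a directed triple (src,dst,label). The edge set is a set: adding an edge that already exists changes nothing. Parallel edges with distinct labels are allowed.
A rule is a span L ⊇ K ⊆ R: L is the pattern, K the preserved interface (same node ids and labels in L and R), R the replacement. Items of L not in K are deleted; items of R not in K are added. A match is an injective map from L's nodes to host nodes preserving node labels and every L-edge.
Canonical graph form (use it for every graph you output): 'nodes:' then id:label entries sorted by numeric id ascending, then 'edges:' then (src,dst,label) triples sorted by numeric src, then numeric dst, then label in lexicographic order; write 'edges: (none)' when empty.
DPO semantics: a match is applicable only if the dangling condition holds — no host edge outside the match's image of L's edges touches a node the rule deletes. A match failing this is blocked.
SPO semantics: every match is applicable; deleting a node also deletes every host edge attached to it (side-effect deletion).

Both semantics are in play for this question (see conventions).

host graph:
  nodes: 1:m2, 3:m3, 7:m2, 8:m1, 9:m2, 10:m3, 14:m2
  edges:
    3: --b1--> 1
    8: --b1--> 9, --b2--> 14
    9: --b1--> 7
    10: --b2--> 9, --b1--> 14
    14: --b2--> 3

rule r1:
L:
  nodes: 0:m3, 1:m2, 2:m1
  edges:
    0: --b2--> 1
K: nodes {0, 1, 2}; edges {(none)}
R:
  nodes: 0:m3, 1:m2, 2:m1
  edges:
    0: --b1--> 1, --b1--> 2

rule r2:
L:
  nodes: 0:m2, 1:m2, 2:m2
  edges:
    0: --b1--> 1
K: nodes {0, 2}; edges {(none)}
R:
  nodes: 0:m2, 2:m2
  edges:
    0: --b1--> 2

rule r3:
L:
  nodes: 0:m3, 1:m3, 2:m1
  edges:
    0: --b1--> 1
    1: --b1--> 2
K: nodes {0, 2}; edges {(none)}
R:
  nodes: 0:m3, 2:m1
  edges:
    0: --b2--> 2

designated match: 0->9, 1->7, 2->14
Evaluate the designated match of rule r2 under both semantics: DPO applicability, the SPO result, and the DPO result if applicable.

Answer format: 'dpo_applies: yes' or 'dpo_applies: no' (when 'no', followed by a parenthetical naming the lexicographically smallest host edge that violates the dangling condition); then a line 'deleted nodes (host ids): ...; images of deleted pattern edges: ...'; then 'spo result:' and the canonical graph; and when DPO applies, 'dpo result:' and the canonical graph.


dpo_applies: yes
deleted nodes (host ids): 7; images of deleted pattern edges: (9,7,b1)
spo result:
nodes: 1:m2, 3:m3, 8:m1, 9:m2, 10:m3, 14:m2
edges: (3,1,b1); (8,9,b1); (8,14,b2); (9,14,b1); (10,9,b2); (10,14,b1); (14,3,b2)
dpo result:
nodes: 1:m2, 3:m3, 8:m1, 9:m2, 10:m3, 14:m2
edges: (3,1,b1); (8,9,b1); (8,14,b2); (9,14,b1); (10,9,b2); (10,14,b1); (14,3,b2)


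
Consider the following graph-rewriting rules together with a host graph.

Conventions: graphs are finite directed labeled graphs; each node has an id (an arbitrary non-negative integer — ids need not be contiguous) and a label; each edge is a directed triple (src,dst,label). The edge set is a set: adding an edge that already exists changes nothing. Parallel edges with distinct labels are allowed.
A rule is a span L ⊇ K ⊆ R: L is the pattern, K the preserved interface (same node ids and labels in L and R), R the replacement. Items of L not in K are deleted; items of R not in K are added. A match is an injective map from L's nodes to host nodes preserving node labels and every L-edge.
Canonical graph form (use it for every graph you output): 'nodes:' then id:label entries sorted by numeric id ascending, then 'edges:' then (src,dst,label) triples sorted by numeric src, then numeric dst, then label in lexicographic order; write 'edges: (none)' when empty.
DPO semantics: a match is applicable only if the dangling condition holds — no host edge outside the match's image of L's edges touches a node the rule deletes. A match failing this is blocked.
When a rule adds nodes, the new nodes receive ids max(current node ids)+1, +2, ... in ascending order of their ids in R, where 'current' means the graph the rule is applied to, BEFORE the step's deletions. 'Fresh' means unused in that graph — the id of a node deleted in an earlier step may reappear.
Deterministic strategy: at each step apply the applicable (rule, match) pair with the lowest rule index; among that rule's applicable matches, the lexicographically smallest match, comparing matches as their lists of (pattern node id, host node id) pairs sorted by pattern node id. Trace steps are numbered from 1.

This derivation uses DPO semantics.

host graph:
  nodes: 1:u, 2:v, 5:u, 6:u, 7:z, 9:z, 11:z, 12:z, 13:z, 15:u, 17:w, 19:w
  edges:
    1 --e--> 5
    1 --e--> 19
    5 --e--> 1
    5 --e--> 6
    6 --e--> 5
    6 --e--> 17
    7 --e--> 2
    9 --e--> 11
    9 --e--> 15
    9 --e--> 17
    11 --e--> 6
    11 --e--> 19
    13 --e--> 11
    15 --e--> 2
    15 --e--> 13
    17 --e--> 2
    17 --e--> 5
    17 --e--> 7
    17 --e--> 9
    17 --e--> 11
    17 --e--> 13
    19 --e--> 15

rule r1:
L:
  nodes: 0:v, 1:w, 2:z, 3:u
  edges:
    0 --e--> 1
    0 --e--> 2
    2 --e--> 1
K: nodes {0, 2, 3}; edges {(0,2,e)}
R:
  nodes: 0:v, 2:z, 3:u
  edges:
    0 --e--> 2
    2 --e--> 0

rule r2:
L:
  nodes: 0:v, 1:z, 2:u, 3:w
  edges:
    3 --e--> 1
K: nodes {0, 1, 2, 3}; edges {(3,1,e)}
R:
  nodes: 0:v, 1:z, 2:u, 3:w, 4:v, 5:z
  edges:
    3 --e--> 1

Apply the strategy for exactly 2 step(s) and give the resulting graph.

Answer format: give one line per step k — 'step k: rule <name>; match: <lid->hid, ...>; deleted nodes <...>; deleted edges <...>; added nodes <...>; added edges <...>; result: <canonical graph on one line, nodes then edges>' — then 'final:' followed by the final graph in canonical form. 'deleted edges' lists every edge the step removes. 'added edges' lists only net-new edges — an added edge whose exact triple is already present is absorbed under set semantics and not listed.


step 1: rule r2; match: 0->2, 1->7, 2->1, 3->17; deleted nodes (none); deleted edges (none); added nodes 20, 21; added edges (none); result: nodes: 1:u, 2:v, 5:u, 6:u, 7:z, 9:z, 11:z, 12:z, 13:z, 15:u, 17:w, 19:w, 20:v, 21:z edges: (1,5,e); (1,19,e); (5,1,e); (5,6,e); (6,5,e); (6,17,e); (7,2,e); (9,11,e); (9,15,e); (9,17,e); (11,6,e); (11,19,e); (13,11,e); (15,2,e); (15,13,e); (17,2,e); (17,5,e); (17,7,e); (17,9,e); (17,11,e); (17,13,e); (19,15,e)
step 2: rule r2; match: 0->2, 1->7, 2->1, 3->17; deleted nodes (none); deleted edges (none); added nodes 22, 23; added edges (none); result: nodes: 1:u, 2:v, 5:u, 6:u, 7:z, 9:z, 11:z, 12:z, 13:z, 15:u, 17:w, 19:w, 20:v, 21:z, 22:v, 23:z edges: (1,5,e); (1,19,e); (5,1,e); (5,6,e); (6,5,e); (6,17,e); (7,2,e); (9,11,e); (9,15,e); (9,17,e); (11,6,e); (11,19,e); (13,11,e); (15,2,e); (15,13,e); (17,2,e); (17,5,e); (17,7,e); (17,9,e); (17,11,e); (17,13,e); (19,15,e)
final:
nodes: 1:u, 2:v, 5:u, 6:u, 7:z, 9:z, 11:z, 12:z, 13:z, 15:u, 17:w, 19:w, 20:v, 21:z, 22:v, 23:z
edges: (1,5,e); (1,19,e); (5,1,e); (5,6,e); (6,5,e); (6,17,e); (7,2,e); (9,11,e); (9,15,e); (9,17,e); (11,6,e); (11,19,e); (13,11,e); (15,2,e); (15,13,e); (17,2,e); (17,5,e); (17,7,e); (17,9,e); (17,11,e); (17,13,e); (19,15,e)


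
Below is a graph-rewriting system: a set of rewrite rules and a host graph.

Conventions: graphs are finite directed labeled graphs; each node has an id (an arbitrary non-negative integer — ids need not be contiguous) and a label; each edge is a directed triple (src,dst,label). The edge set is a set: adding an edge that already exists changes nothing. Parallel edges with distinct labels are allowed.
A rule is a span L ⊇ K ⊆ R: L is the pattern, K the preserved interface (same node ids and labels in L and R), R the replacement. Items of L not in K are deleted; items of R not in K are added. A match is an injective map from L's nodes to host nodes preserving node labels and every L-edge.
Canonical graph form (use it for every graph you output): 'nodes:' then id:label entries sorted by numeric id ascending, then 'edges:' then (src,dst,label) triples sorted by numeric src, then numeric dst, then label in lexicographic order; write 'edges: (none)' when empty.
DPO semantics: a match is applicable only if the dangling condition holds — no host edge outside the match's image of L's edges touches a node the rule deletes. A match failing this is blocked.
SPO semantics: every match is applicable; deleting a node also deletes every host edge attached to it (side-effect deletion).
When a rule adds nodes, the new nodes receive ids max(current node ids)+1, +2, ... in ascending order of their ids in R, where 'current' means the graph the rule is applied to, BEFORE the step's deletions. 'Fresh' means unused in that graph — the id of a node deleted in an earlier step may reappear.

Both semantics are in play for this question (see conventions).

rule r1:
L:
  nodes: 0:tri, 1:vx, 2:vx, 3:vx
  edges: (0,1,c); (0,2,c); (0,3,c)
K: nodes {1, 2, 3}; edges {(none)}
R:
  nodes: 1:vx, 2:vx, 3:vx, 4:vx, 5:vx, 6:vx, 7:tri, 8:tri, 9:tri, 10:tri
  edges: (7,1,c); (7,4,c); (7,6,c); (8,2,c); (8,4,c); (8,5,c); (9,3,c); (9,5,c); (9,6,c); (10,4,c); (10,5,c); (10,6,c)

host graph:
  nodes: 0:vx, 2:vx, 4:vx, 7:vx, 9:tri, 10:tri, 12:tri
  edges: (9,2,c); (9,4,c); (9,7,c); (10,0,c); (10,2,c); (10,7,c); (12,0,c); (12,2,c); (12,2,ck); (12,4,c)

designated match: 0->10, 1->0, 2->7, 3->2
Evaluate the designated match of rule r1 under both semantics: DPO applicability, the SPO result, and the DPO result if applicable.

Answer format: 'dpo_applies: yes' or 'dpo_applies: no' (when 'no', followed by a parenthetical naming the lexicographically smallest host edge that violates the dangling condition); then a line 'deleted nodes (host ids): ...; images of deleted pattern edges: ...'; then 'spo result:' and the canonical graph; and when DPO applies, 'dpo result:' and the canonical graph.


dpo_applies: yes
deleted nodes (host ids): 10; images of deleted pattern edges: (10,0,c); (10,2,c); (10,7,c)
spo result:
nodes: 0:vx, 2:vx, 4:vx, 7:vx, 9:tri, 12:tri, 13:vx, 14:vx, 15:vx, 16:tri, 17:tri, 18:tri, 19:tri
edges: (9,2,c); (9,4,c); (9,7,c); (12,0,c); (12,2,c); (12,2,ck); (12,4,c); (16,0,c); (16,13,c); (16,15,c); (17,7,c); (17,13,c); (17,14,c); (18,2,c); (18,14,c); (18,15,c); (19,13,c); (19,14,c); (19,15,c)
dpo result:
nodes: 0:vx, 2:vx, 4:vx, 7:vx, 9:tri, 12:tri, 13:vx, 14:vx, 15:vx, 16:tri, 17:tri, 18:tri, 19:tri
edges: (9,2,c); (9,4,c); (9,7,c); (12,0,c); (12,2,c); (12,2,ck); (12,4,c); (16,0,c); (16,13,c); (16,15,c); (17,7,c); (17,13,c); (17,14,c); (18,2,c); (18,14,c); (18,15,c); (19,13,c); (19,14,c); (19,15,c)


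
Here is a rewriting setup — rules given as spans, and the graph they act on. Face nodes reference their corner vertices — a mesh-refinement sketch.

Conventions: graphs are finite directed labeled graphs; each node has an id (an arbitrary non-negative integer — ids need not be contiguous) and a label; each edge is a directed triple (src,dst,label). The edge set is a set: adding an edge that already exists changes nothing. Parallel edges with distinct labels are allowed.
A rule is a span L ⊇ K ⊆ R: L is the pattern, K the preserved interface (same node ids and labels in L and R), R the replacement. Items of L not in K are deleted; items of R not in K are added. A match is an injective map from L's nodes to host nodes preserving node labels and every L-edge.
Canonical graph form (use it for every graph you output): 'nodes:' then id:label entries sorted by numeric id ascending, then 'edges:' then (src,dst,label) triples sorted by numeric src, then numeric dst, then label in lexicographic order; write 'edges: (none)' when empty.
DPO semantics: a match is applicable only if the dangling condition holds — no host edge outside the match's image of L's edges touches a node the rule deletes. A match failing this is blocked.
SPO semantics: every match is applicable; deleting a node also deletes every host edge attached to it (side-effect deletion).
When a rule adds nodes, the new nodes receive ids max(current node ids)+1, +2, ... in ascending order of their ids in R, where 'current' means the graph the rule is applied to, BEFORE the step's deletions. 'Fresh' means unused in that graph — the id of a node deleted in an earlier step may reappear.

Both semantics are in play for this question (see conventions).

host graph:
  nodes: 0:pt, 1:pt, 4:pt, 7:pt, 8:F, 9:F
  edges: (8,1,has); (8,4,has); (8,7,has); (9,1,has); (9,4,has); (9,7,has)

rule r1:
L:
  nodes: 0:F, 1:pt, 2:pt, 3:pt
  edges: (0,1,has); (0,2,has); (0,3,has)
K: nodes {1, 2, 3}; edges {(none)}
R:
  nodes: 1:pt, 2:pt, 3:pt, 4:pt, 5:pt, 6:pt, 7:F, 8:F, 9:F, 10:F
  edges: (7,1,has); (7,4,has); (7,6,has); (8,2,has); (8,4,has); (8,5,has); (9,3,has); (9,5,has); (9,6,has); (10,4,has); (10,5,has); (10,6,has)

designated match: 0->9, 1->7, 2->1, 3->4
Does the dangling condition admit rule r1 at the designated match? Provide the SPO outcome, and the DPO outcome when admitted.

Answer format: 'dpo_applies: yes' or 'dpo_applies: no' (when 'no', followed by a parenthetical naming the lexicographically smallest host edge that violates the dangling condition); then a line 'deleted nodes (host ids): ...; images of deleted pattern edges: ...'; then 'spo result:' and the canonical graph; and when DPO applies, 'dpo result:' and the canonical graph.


dpo_applies: yes
deleted nodes (host ids): 9; images of deleted pattern edges: (9,1,has); (9,4,has); (9,7,has)
spo result:
nodes: 0:pt, 1:pt, 4:pt, 7:pt, 8:F, 10:pt, 11:pt, 12:pt, 13:F, 14:F, 15:F, 16:F
edges: (8,1,has); (8,4,has); (8,7,has); (13,7,has); (13,10,has); (13,12,has); (14,1,has); (14,10,has); (14,11,has); (15,4,has); (15,11,has); (15,12,has); (16,10,has); (16,11,has); (16,12,has)
dpo result:
nodes: 0:pt, 1:pt, 4:pt, 7:pt, 8:F, 10:pt, 11:pt, 12:pt, 13:F, 14:F, 15:F, 16:F
edges: (8,1,has); (8,4,has); (8,7,has); (13,7,has); (13,10,has); (13,12,has); (14,1,has); (14,10,has); (14,11,has); (15,4,has); (15,11,has); (15,12,has); (16,10,has); (16,11,has); (16,12,has)


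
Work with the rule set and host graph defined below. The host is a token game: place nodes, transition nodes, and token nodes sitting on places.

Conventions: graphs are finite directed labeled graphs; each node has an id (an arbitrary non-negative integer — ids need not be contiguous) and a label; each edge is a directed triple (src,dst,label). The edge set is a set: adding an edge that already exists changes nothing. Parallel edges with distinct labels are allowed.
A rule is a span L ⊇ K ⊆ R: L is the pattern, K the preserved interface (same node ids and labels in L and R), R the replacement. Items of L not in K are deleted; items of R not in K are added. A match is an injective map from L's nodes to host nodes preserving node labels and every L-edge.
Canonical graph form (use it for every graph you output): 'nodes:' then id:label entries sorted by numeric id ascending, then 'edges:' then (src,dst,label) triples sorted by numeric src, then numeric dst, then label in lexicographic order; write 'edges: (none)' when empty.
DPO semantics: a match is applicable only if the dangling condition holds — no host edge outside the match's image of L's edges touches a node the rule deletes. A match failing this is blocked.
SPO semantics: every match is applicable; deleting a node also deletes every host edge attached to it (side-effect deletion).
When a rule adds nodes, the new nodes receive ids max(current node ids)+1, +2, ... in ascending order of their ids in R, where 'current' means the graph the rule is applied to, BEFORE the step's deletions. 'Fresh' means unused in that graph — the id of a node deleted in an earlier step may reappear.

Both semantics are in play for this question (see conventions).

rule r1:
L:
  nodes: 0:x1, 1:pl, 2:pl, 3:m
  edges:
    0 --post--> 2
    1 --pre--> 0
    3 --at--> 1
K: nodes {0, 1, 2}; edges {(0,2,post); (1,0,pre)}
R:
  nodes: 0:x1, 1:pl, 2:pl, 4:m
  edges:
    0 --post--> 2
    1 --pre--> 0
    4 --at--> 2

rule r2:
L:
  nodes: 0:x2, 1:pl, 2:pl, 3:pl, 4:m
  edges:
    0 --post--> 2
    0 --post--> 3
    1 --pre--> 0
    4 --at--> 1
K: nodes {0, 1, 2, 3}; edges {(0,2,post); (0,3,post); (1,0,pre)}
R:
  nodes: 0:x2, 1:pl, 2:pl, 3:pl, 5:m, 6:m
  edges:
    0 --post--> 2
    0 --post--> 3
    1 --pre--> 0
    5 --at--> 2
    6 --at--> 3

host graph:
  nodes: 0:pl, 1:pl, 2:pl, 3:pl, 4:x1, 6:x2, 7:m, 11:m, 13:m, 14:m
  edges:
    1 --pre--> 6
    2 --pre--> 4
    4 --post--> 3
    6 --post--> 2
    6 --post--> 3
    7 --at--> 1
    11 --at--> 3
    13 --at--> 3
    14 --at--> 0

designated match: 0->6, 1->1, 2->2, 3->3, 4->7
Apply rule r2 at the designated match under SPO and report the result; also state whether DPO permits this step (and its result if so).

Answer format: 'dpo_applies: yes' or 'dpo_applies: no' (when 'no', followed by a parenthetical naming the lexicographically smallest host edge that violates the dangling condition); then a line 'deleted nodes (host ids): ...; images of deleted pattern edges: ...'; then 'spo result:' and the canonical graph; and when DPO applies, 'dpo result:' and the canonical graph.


dpo_applies: yes
deleted nodes (host ids): 7; images of deleted pattern edges: (7,1,at)
spo result:
nodes: 0:pl, 1:pl, 2:pl, 3:pl, 4:x1, 6:x2, 11:m, 13:m, 14:m, 15:m, 16:m
edges: (1,6,pre); (2,4,pre); (4,3,post); (6,2,post); (6,3,post); (11,3,at); (13,3,at); (14,0,at); (15,2,at); (16,3,at)
dpo result:
nodes: 0:pl, 1:pl, 2:pl, 3:pl, 4:x1, 6:x2, 11:m, 13:m, 14:m, 15:m, 16:m
edges: (1,6,pre); (2,4,pre); (4,3,post); (6,2,post); (6,3,post); (11,3,at); (13,3,at); (14,0,at); (15,2,at); (16,3,at)


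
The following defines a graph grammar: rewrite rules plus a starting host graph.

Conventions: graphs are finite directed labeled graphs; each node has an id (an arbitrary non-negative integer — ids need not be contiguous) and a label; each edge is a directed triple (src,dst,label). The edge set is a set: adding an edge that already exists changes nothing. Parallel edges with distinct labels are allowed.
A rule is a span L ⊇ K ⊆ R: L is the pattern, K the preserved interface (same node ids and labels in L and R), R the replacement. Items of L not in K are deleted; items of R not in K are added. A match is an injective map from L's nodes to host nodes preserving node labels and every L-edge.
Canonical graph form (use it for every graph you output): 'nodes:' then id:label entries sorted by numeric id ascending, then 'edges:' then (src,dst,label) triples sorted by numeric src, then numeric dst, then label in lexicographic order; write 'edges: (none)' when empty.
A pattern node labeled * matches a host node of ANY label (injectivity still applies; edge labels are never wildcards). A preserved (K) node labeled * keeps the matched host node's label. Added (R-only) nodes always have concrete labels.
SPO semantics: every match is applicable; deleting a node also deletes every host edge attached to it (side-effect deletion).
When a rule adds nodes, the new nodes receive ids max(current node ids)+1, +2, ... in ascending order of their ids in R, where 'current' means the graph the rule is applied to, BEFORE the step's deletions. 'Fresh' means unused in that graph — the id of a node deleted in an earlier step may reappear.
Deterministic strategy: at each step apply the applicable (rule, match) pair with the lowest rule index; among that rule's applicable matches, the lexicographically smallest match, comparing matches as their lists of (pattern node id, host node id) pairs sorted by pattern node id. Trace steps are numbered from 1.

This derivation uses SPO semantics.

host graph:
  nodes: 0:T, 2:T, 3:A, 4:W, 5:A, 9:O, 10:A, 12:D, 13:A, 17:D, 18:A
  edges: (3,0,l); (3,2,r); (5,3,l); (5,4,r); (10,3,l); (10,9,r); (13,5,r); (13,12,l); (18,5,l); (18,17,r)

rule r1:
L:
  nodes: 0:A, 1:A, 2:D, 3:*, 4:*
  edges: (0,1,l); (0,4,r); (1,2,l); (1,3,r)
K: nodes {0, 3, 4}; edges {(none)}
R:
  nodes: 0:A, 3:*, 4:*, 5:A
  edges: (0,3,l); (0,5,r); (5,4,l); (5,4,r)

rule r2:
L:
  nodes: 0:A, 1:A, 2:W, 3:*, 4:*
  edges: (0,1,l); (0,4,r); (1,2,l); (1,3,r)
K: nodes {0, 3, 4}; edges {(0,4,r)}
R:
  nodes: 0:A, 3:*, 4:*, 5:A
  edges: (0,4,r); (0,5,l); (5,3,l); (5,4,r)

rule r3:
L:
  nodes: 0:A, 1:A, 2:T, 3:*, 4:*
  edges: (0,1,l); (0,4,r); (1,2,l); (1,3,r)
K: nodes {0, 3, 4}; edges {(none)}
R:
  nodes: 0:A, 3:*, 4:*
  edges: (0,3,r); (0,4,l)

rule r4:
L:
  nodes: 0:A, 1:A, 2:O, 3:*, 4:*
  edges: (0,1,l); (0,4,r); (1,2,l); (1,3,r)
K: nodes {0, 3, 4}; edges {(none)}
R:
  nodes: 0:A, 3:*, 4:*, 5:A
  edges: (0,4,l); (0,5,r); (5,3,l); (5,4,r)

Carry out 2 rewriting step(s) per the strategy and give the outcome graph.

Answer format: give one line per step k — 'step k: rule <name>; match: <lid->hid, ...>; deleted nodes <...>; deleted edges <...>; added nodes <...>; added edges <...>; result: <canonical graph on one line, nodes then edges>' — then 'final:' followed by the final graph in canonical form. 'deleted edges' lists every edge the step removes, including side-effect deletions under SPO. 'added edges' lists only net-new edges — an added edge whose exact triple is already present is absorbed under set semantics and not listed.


step 1: rule r3; match: 0->5, 1->3, 2->0, 3->2, 4->4; deleted nodes 0, 3; deleted edges (3,0,l); (3,2,r); (5,3,l); (5,4,r); (10,3,l); added nodes (none); added edges (5,2,r); (5,4,l); result: nodes: 2:T, 4:W, 5:A, 9:O, 10:A, 12:D, 13:A, 17:D, 18:A edges: (5,2,r); (5,4,l); (10,9,r); (13,5,r); (13,12,l); (18,5,l); (18,17,r)
step 2: rule r2; match: 0->18, 1->5, 2->4, 3->2, 4->17; deleted nodes 4, 5; deleted edges (5,2,r); (5,4,l); (13,5,r); (18,5,l); added nodes 19; added edges (18,19,l); (19,2,l); (19,17,r); result: nodes: 2:T, 9:O, 10:A, 12:D, 13:A, 17:D, 18:A, 19:A edges: (10,9,r); (13,12,l); (18,17,r); (18,19,l); (19,2,l); (19,17,r)
final:
nodes: 2:T, 9:O, 10:A, 12:D, 13:A, 17:D, 18:A, 19:A
edges: (10,9,r); (13,12,l); (18,17,r); (18,19,l); (19,2,l); (19,17,r)


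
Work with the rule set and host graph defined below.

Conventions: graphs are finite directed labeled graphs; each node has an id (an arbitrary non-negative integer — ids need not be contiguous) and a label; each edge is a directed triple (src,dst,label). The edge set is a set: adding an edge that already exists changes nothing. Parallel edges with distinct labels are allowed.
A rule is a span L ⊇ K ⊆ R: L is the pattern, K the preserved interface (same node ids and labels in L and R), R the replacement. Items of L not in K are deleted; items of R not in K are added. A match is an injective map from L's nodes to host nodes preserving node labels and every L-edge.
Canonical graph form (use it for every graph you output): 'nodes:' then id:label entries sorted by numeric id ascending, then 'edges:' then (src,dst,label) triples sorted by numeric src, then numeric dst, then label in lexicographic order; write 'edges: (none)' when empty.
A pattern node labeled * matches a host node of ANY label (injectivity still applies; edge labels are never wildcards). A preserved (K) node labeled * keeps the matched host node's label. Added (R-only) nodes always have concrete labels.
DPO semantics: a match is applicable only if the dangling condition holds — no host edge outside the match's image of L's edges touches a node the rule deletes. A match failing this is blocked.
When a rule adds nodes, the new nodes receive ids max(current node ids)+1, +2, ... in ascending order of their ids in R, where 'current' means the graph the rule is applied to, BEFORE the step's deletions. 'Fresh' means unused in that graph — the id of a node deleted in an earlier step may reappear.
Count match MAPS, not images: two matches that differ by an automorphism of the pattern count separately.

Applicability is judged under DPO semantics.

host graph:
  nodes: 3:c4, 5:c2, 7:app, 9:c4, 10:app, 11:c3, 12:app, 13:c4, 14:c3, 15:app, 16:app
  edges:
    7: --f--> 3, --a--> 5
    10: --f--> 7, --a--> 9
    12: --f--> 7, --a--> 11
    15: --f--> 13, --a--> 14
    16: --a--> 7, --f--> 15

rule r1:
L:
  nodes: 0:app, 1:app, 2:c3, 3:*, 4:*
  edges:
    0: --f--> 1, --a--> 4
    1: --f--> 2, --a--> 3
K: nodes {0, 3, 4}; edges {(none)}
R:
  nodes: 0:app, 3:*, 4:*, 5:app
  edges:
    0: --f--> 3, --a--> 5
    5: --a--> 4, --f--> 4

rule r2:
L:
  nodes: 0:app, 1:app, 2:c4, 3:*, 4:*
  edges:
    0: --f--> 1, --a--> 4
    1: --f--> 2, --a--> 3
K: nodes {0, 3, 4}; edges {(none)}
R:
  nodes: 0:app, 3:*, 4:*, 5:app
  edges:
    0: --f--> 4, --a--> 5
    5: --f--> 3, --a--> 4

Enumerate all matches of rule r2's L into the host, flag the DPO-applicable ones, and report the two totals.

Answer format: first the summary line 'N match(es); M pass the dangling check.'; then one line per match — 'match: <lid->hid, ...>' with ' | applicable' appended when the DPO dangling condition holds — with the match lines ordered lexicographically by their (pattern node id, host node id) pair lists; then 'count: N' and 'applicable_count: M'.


3 match(es); 1 pass the dangling check.
match: 0->10, 1->7, 2->3, 3->5, 4->9
match: 0->12, 1->7, 2->3, 3->5, 4->11
match: 0->16, 1->15, 2->13, 3->14, 4->7 | applicable
count: 3
applicable_count: 1
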